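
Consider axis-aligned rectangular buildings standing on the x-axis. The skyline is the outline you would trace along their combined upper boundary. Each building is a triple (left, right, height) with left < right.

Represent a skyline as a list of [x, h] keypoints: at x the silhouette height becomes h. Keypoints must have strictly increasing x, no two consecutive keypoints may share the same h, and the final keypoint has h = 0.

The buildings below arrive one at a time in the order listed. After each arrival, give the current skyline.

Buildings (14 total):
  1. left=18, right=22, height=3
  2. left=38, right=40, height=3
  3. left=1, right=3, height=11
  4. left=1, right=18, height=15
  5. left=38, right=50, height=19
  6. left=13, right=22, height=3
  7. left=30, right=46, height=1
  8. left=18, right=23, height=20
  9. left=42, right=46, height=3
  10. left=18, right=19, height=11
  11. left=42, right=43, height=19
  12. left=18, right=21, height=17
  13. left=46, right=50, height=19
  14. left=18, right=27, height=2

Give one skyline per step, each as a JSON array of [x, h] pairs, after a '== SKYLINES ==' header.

== SKYLINES ==
[[18,3],[22,0]]
[[18,3],[22,0],[38,3],[40,0]]
[[1,11],[3,0],[18,3],[22,0],[38,3],[40,0]]
[[1,15],[18,3],[22,0],[38,3],[40,0]]
[[1,15],[18,3],[22,0],[38,19],[50,0]]
[[1,15],[18,3],[22,0],[38,19],[50,0]]
[[1,15],[18,3],[22,0],[30,1],[38,19],[50,0]]
[[1,15],[18,20],[23,0],[30,1],[38,19],[50,0]]
[[1,15],[18,20],[23,0],[30,1],[38,19],[50,0]]
[[1,15],[18,20],[23,0],[30,1],[38,19],[50,0]]
[[1,15],[18,20],[23,0],[30,1],[38,19],[50,0]]
[[1,15],[18,20],[23,0],[30,1],[38,19],[50,0]]
[[1,15],[18,20],[23,0],[30,1],[38,19],[50,0]]
[[1,15],[18,20],[23,2],[27,0],[30,1],[38,19],[50,0]]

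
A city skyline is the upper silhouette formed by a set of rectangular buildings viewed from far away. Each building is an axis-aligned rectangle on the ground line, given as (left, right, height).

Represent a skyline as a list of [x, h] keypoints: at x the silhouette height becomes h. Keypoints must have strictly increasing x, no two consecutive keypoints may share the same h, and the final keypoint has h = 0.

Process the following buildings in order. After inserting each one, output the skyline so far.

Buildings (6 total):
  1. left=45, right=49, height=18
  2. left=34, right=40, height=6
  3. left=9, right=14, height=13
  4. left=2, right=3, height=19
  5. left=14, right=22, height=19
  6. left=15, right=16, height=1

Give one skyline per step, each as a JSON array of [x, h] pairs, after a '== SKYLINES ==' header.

== SKYLINES ==
[[45,18],[49,0]]
[[34,6],[40,0],[45,18],[49,0]]
[[9,13],[14,0],[34,6],[40,0],[45,18],[49,0]]
[[2,19],[3,0],[9,13],[14,0],[34,6],[40,0],[45,18],[49,0]]
[[2,19],[3,0],[9,13],[14,19],[22,0],[34,6],[40,0],[45,18],[49,0]]
[[2,19],[3,0],[9,13],[14,19],[22,0],[34,6],[40,0],[45,18],[49,0]]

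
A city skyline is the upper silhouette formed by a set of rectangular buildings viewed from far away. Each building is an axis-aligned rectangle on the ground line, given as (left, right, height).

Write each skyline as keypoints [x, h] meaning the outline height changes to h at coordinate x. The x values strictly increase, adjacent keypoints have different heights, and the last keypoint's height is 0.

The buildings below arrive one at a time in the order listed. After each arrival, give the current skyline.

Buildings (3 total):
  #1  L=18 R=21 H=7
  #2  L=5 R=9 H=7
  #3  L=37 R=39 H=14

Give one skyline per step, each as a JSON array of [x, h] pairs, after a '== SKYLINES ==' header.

== SKYLINES ==
[[18,7],[21,0]]
[[5,7],[9,0],[18,7],[21,0]]
[[5,7],[9,0],[18,7],[21,0],[37,14],[39,0]]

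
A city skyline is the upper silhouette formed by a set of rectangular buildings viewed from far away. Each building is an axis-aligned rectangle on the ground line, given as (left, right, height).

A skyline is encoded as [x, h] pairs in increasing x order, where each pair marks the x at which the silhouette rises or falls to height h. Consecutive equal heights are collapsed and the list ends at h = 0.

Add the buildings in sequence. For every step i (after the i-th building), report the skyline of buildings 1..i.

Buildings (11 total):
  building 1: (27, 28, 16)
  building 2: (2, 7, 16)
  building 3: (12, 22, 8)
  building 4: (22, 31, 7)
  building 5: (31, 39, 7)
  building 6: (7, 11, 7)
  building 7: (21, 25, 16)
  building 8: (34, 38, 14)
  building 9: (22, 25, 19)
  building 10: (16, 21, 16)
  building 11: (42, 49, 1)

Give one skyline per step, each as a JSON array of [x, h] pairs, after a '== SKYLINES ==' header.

== SKYLINES ==
[[27,16],[28,0]]
[[2,16],[7,0],[27,16],[28,0]]
[[2,16],[7,0],[12,8],[22,0],[27,16],[28,0]]
[[2,16],[7,0],[12,8],[22,7],[27,16],[28,7],[31,0]]
[[2,16],[7,0],[12,8],[22,7],[27,16],[28,7],[39,0]]
[[2,16],[7,7],[11,0],[12,8],[22,7],[27,16],[28,7],[39,0]]
[[2,16],[7,7],[11,0],[12,8],[21,16],[25,7],[27,16],[28,7],[39,0]]
[[2,16],[7,7],[11,0],[12,8],[21,16],[25,7],[27,16],[28,7],[34,14],[38,7],[39,0]]
[[2,16],[7,7],[11,0],[12,8],[21,16],[22,19],[25,7],[27,16],[28,7],[34,14],[38,7],[39,0]]
[[2,16],[7,7],[11,0],[12,8],[16,16],[22,19],[25,7],[27,16],[28,7],[34,14],[38,7],[39,0]]
[[2,16],[7,7],[11,0],[12,8],[16,16],[22,19],[25,7],[27,16],[28,7],[34,14],[38,7],[39,0],[42,1],[49,0]]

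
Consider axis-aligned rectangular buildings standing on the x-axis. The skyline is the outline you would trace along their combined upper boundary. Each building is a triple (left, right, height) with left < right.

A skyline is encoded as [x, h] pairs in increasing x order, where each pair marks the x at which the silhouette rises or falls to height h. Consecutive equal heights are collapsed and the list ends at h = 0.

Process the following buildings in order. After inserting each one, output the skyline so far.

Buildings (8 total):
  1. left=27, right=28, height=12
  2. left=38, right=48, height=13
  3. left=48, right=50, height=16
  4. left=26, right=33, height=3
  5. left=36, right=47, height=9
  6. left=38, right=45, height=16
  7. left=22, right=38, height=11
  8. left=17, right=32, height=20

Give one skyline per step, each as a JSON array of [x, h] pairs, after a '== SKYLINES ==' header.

== SKYLINES ==
[[27,12],[28,0]]
[[27,12],[28,0],[38,13],[48,0]]
[[27,12],[28,0],[38,13],[48,16],[50,0]]
[[26,3],[27,12],[28,3],[33,0],[38,13],[48,16],[50,0]]
[[26,3],[27,12],[28,3],[33,0],[36,9],[38,13],[48,16],[50,0]]
[[26,3],[27,12],[28,3],[33,0],[36,9],[38,16],[45,13],[48,16],[50,0]]
[[22,11],[27,12],[28,11],[38,16],[45,13],[48,16],[50,0]]
[[17,20],[32,11],[38,16],[45,13],[48,16],[50,0]]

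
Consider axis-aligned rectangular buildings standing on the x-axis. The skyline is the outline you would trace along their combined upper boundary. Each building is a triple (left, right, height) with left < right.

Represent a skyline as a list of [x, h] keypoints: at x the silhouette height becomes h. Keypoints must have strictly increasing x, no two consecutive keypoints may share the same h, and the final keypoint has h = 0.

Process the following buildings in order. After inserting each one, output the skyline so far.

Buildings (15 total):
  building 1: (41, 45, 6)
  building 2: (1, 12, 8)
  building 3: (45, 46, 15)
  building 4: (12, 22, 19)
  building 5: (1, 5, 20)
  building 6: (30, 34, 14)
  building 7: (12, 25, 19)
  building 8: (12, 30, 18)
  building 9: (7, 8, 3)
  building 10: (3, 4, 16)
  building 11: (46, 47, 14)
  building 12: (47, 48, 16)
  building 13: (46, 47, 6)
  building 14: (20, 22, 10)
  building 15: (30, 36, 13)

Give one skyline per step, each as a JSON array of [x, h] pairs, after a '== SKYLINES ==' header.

== SKYLINES ==
[[41,6],[45,0]]
[[1,8],[12,0],[41,6],[45,0]]
[[1,8],[12,0],[41,6],[45,15],[46,0]]
[[1,8],[12,19],[22,0],[41,6],[45,15],[46,0]]
[[1,20],[5,8],[12,19],[22,0],[41,6],[45,15],[46,0]]
[[1,20],[5,8],[12,19],[22,0],[30,14],[34,0],[41,6],[45,15],[46,0]]
[[1,20],[5,8],[12,19],[25,0],[30,14],[34,0],[41,6],[45,15],[46,0]]
[[1,20],[5,8],[12,19],[25,18],[30,14],[34,0],[41,6],[45,15],[46,0]]
[[1,20],[5,8],[12,19],[25,18],[30,14],[34,0],[41,6],[45,15],[46,0]]
[[1,20],[5,8],[12,19],[25,18],[30,14],[34,0],[41,6],[45,15],[46,0]]
[[1,20],[5,8],[12,19],[25,18],[30,14],[34,0],[41,6],[45,15],[46,14],[47,0]]
[[1,20],[5,8],[12,19],[25,18],[30,14],[34,0],[41,6],[45,15],[46,14],[47,16],[48,0]]
[[1,20],[5,8],[12,19],[25,18],[30,14],[34,0],[41,6],[45,15],[46,14],[47,16],[48,0]]
[[1,20],[5,8],[12,19],[25,18],[30,14],[34,0],[41,6],[45,15],[46,14],[47,16],[48,0]]
[[1,20],[5,8],[12,19],[25,18],[30,14],[34,13],[36,0],[41,6],[45,15],[46,14],[47,16],[48,0]]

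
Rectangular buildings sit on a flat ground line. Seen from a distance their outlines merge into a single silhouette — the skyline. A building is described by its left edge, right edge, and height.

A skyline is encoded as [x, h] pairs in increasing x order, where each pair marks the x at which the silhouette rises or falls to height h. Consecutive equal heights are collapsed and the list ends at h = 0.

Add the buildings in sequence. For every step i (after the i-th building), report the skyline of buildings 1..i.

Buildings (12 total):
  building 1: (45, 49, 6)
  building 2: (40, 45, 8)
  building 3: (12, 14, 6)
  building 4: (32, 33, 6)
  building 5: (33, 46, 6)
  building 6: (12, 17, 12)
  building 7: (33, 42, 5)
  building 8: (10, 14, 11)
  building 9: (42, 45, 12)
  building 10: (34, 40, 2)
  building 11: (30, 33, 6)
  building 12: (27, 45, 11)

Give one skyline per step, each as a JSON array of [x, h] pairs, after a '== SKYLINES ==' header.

== SKYLINES ==
[[45,6],[49,0]]
[[40,8],[45,6],[49,0]]
[[12,6],[14,0],[40,8],[45,6],[49,0]]
[[12,6],[14,0],[32,6],[33,0],[40,8],[45,6],[49,0]]
[[12,6],[14,0],[32,6],[40,8],[45,6],[49,0]]
[[12,12],[17,0],[32,6],[40,8],[45,6],[49,0]]
[[12,12],[17,0],[32,6],[40,8],[45,6],[49,0]]
[[10,11],[12,12],[17,0],[32,6],[40,8],[45,6],[49,0]]
[[10,11],[12,12],[17,0],[32,6],[40,8],[42,12],[45,6],[49,0]]
[[10,11],[12,12],[17,0],[32,6],[40,8],[42,12],[45,6],[49,0]]
[[10,11],[12,12],[17,0],[30,6],[40,8],[42,12],[45,6],[49,0]]
[[10,11],[12,12],[17,0],[27,11],[42,12],[45,6],[49,0]]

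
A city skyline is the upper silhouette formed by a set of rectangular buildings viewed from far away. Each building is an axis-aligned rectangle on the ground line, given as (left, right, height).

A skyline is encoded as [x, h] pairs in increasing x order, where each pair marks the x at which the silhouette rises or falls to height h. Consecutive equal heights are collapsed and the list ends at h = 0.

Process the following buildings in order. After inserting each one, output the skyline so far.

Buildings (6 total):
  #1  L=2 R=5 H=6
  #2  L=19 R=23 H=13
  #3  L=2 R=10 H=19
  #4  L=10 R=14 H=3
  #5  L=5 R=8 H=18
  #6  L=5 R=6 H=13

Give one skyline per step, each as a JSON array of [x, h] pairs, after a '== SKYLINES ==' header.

== SKYLINES ==
[[2,6],[5,0]]
[[2,6],[5,0],[19,13],[23,0]]
[[2,19],[10,0],[19,13],[23,0]]
[[2,19],[10,3],[14,0],[19,13],[23,0]]
[[2,19],[10,3],[14,0],[19,13],[23,0]]
[[2,19],[10,3],[14,0],[19,13],[23,0]]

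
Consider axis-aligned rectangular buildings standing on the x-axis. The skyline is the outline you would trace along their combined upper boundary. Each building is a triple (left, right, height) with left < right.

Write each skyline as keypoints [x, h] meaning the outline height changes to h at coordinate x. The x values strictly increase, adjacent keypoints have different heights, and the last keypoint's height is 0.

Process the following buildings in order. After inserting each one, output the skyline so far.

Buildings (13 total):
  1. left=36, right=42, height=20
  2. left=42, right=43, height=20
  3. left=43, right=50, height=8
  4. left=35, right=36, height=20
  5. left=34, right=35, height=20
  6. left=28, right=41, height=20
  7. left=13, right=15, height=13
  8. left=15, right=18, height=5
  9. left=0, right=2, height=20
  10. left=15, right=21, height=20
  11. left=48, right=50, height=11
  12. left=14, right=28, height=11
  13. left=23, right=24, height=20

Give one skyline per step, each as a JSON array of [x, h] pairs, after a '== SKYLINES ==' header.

== SKYLINES ==
[[36,20],[42,0]]
[[36,20],[43,0]]
[[36,20],[43,8],[50,0]]
[[35,20],[43,8],[50,0]]
[[34,20],[43,8],[50,0]]
[[28,20],[43,8],[50,0]]
[[13,13],[15,0],[28,20],[43,8],[50,0]]
[[13,13],[15,5],[18,0],[28,20],[43,8],[50,0]]
[[0,20],[2,0],[13,13],[15,5],[18,0],[28,20],[43,8],[50,0]]
[[0,20],[2,0],[13,13],[15,20],[21,0],[28,20],[43,8],[50,0]]
[[0,20],[2,0],[13,13],[15,20],[21,0],[28,20],[43,8],[48,11],[50,0]]
[[0,20],[2,0],[13,13],[15,20],[21,11],[28,20],[43,8],[48,11],[50,0]]
[[0,20],[2,0],[13,13],[15,20],[21,11],[23,20],[24,11],[28,20],[43,8],[48,11],[50,0]]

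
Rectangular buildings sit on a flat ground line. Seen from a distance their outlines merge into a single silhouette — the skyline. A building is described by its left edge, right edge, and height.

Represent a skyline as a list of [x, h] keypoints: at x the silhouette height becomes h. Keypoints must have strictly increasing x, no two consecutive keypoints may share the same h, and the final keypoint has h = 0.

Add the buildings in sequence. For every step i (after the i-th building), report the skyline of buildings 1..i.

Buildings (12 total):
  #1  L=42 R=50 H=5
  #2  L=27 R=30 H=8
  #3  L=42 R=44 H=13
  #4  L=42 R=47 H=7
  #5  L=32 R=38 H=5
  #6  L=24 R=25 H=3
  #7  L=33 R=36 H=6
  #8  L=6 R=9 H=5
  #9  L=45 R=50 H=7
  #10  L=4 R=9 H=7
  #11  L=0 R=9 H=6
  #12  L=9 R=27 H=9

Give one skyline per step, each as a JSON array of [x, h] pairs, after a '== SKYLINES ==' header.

== SKYLINES ==
[[42,5],[50,0]]
[[27,8],[30,0],[42,5],[50,0]]
[[27,8],[30,0],[42,13],[44,5],[50,0]]
[[27,8],[30,0],[42,13],[44,7],[47,5],[50,0]]
[[27,8],[30,0],[32,5],[38,0],[42,13],[44,7],[47,5],[50,0]]
[[24,3],[25,0],[27,8],[30,0],[32,5],[38,0],[42,13],[44,7],[47,5],[50,0]]
[[24,3],[25,0],[27,8],[30,0],[32,5],[33,6],[36,5],[38,0],[42,13],[44,7],[47,5],[50,0]]
[[6,5],[9,0],[24,3],[25,0],[27,8],[30,0],[32,5],[33,6],[36,5],[38,0],[42,13],[44,7],[47,5],[50,0]]
[[6,5],[9,0],[24,3],[25,0],[27,8],[30,0],[32,5],[33,6],[36,5],[38,0],[42,13],[44,7],[50,0]]
[[4,7],[9,0],[24,3],[25,0],[27,8],[30,0],[32,5],[33,6],[36,5],[38,0],[42,13],[44,7],[50,0]]
[[0,6],[4,7],[9,0],[24,3],[25,0],[27,8],[30,0],[32,5],[33,6],[36,5],[38,0],[42,13],[44,7],[50,0]]
[[0,6],[4,7],[9,9],[27,8],[30,0],[32,5],[33,6],[36,5],[38,0],[42,13],[44,7],[50,0]]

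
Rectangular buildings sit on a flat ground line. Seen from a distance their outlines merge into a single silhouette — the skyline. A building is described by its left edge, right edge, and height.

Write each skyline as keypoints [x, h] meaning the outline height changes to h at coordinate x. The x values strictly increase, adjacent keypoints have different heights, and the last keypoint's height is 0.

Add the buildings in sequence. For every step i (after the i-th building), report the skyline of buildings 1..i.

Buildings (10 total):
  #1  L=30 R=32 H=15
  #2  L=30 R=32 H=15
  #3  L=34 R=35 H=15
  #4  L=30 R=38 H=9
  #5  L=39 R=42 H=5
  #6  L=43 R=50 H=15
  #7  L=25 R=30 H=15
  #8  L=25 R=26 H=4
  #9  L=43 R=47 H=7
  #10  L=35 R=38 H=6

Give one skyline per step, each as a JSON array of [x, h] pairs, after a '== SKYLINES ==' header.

== SKYLINES ==
[[30,15],[32,0]]
[[30,15],[32,0]]
[[30,15],[32,0],[34,15],[35,0]]
[[30,15],[32,9],[34,15],[35,9],[38,0]]
[[30,15],[32,9],[34,15],[35,9],[38,0],[39,5],[42,0]]
[[30,15],[32,9],[34,15],[35,9],[38,0],[39,5],[42,0],[43,15],[50,0]]
[[25,15],[32,9],[34,15],[35,9],[38,0],[39,5],[42,0],[43,15],[50,0]]
[[25,15],[32,9],[34,15],[35,9],[38,0],[39,5],[42,0],[43,15],[50,0]]
[[25,15],[32,9],[34,15],[35,9],[38,0],[39,5],[42,0],[43,15],[50,0]]
[[25,15],[32,9],[34,15],[35,9],[38,0],[39,5],[42,0],[43,15],[50,0]]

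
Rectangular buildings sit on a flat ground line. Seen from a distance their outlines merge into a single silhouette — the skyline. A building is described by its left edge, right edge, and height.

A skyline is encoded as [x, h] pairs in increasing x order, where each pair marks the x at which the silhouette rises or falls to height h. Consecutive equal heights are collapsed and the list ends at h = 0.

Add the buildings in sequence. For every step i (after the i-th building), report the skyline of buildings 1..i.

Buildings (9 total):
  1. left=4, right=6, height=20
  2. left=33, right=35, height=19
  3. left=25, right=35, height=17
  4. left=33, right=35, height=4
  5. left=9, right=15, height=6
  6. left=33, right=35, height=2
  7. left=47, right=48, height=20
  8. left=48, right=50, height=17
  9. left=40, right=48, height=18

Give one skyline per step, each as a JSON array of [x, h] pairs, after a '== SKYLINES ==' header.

== SKYLINES ==
[[4,20],[6,0]]
[[4,20],[6,0],[33,19],[35,0]]
[[4,20],[6,0],[25,17],[33,19],[35,0]]
[[4,20],[6,0],[25,17],[33,19],[35,0]]
[[4,20],[6,0],[9,6],[15,0],[25,17],[33,19],[35,0]]
[[4,20],[6,0],[9,6],[15,0],[25,17],[33,19],[35,0]]
[[4,20],[6,0],[9,6],[15,0],[25,17],[33,19],[35,0],[47,20],[48,0]]
[[4,20],[6,0],[9,6],[15,0],[25,17],[33,19],[35,0],[47,20],[48,17],[50,0]]
[[4,20],[6,0],[9,6],[15,0],[25,17],[33,19],[35,0],[40,18],[47,20],[48,17],[50,0]]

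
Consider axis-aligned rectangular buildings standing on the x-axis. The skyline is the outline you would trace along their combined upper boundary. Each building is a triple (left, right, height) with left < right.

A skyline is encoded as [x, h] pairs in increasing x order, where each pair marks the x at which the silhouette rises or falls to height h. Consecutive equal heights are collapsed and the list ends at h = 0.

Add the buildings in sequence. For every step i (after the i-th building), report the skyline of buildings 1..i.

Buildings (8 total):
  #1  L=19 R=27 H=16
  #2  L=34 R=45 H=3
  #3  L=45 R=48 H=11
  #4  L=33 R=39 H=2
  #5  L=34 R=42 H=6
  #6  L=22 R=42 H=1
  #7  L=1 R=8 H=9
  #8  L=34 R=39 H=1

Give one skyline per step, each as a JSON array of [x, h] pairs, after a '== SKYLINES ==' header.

== SKYLINES ==
[[19,16],[27,0]]
[[19,16],[27,0],[34,3],[45,0]]
[[19,16],[27,0],[34,3],[45,11],[48,0]]
[[19,16],[27,0],[33,2],[34,3],[45,11],[48,0]]
[[19,16],[27,0],[33,2],[34,6],[42,3],[45,11],[48,0]]
[[19,16],[27,1],[33,2],[34,6],[42,3],[45,11],[48,0]]
[[1,9],[8,0],[19,16],[27,1],[33,2],[34,6],[42,3],[45,11],[48,0]]
[[1,9],[8,0],[19,16],[27,1],[33,2],[34,6],[42,3],[45,11],[48,0]]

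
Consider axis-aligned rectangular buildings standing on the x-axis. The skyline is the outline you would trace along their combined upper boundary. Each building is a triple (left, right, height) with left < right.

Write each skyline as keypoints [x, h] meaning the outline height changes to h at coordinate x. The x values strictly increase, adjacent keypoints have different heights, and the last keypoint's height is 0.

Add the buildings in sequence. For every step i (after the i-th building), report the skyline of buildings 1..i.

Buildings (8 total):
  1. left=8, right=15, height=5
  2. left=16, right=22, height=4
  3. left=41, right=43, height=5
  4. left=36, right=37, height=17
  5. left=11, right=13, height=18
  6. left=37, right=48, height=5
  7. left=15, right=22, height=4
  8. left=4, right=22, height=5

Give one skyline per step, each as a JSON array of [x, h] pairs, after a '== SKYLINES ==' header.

== SKYLINES ==
[[8,5],[15,0]]
[[8,5],[15,0],[16,4],[22,0]]
[[8,5],[15,0],[16,4],[22,0],[41,5],[43,0]]
[[8,5],[15,0],[16,4],[22,0],[36,17],[37,0],[41,5],[43,0]]
[[8,5],[11,18],[13,5],[15,0],[16,4],[22,0],[36,17],[37,0],[41,5],[43,0]]
[[8,5],[11,18],[13,5],[15,0],[16,4],[22,0],[36,17],[37,5],[48,0]]
[[8,5],[11,18],[13,5],[15,4],[22,0],[36,17],[37,5],[48,0]]
[[4,5],[11,18],[13,5],[22,0],[36,17],[37,5],[48,0]]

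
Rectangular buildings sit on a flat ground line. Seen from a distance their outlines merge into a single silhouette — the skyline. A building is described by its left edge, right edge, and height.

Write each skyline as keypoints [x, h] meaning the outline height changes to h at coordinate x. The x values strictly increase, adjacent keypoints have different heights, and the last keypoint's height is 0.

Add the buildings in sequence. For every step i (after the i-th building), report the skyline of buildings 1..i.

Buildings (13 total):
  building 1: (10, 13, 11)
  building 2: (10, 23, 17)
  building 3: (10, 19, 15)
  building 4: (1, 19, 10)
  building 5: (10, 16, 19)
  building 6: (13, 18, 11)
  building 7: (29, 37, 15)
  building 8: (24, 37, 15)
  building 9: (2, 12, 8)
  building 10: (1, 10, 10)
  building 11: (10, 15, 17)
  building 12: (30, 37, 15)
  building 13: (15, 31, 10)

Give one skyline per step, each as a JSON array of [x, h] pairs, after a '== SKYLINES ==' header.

== SKYLINES ==
[[10,11],[13,0]]
[[10,17],[23,0]]
[[10,17],[23,0]]
[[1,10],[10,17],[23,0]]
[[1,10],[10,19],[16,17],[23,0]]
[[1,10],[10,19],[16,17],[23,0]]
[[1,10],[10,19],[16,17],[23,0],[29,15],[37,0]]
[[1,10],[10,19],[16,17],[23,0],[24,15],[37,0]]
[[1,10],[10,19],[16,17],[23,0],[24,15],[37,0]]
[[1,10],[10,19],[16,17],[23,0],[24,15],[37,0]]
[[1,10],[10,19],[16,17],[23,0],[24,15],[37,0]]
[[1,10],[10,19],[16,17],[23,0],[24,15],[37,0]]
[[1,10],[10,19],[16,17],[23,10],[24,15],[37,0]]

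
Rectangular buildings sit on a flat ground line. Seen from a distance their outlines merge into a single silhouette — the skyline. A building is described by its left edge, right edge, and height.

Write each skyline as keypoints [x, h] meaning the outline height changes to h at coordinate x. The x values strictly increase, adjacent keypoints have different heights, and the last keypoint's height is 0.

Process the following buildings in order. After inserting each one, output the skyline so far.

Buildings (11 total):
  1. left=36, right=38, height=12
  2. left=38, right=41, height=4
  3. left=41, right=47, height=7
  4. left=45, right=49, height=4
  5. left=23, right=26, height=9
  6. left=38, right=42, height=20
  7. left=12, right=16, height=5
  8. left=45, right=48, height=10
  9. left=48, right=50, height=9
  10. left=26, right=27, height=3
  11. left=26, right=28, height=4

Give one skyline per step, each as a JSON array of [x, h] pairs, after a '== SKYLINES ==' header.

== SKYLINES ==
[[36,12],[38,0]]
[[36,12],[38,4],[41,0]]
[[36,12],[38,4],[41,7],[47,0]]
[[36,12],[38,4],[41,7],[47,4],[49,0]]
[[23,9],[26,0],[36,12],[38,4],[41,7],[47,4],[49,0]]
[[23,9],[26,0],[36,12],[38,20],[42,7],[47,4],[49,0]]
[[12,5],[16,0],[23,9],[26,0],[36,12],[38,20],[42,7],[47,4],[49,0]]
[[12,5],[16,0],[23,9],[26,0],[36,12],[38,20],[42,7],[45,10],[48,4],[49,0]]
[[12,5],[16,0],[23,9],[26,0],[36,12],[38,20],[42,7],[45,10],[48,9],[50,0]]
[[12,5],[16,0],[23,9],[26,3],[27,0],[36,12],[38,20],[42,7],[45,10],[48,9],[50,0]]
[[12,5],[16,0],[23,9],[26,4],[28,0],[36,12],[38,20],[42,7],[45,10],[48,9],[50,0]]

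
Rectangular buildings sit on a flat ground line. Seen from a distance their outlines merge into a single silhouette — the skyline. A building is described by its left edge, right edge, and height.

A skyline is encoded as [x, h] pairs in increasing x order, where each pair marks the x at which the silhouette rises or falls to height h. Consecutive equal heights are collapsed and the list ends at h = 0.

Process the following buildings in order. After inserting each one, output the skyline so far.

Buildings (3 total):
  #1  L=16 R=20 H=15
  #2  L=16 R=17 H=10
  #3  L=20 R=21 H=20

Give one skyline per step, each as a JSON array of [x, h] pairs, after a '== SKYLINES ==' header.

== SKYLINES ==
[[16,15],[20,0]]
[[16,15],[20,0]]
[[16,15],[20,20],[21,0]]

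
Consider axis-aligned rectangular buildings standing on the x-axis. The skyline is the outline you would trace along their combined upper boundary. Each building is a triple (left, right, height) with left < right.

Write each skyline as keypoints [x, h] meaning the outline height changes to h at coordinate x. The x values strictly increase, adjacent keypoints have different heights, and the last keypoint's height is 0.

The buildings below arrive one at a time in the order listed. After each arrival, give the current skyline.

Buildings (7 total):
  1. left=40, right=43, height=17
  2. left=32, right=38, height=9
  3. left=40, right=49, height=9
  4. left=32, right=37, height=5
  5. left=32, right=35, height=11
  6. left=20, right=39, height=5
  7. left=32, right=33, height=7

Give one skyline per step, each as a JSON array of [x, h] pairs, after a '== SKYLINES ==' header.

== SKYLINES ==
[[40,17],[43,0]]
[[32,9],[38,0],[40,17],[43,0]]
[[32,9],[38,0],[40,17],[43,9],[49,0]]
[[32,9],[38,0],[40,17],[43,9],[49,0]]
[[32,11],[35,9],[38,0],[40,17],[43,9],[49,0]]
[[20,5],[32,11],[35,9],[38,5],[39,0],[40,17],[43,9],[49,0]]
[[20,5],[32,11],[35,9],[38,5],[39,0],[40,17],[43,9],[49,0]]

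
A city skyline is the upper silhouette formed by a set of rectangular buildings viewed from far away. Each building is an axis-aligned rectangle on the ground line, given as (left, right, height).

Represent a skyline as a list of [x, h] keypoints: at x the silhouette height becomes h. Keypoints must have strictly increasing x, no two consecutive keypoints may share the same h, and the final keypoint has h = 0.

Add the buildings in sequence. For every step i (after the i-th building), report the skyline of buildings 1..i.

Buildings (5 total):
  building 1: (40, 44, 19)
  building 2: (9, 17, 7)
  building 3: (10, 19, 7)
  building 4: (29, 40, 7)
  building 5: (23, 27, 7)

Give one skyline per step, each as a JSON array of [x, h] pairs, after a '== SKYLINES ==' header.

== SKYLINES ==
[[40,19],[44,0]]
[[9,7],[17,0],[40,19],[44,0]]
[[9,7],[19,0],[40,19],[44,0]]
[[9,7],[19,0],[29,7],[40,19],[44,0]]
[[9,7],[19,0],[23,7],[27,0],[29,7],[40,19],[44,0]]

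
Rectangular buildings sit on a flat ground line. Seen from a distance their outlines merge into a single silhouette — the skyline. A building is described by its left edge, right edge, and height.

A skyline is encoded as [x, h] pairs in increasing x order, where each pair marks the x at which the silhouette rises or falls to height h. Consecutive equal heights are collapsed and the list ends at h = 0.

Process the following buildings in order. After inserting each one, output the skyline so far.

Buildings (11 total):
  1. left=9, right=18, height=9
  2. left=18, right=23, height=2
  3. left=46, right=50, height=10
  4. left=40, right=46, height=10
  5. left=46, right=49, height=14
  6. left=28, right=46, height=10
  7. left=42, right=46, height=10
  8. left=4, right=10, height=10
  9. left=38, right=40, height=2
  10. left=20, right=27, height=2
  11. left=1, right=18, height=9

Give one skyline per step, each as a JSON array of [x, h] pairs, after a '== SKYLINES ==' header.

== SKYLINES ==
[[9,9],[18,0]]
[[9,9],[18,2],[23,0]]
[[9,9],[18,2],[23,0],[46,10],[50,0]]
[[9,9],[18,2],[23,0],[40,10],[50,0]]
[[9,9],[18,2],[23,0],[40,10],[46,14],[49,10],[50,0]]
[[9,9],[18,2],[23,0],[28,10],[46,14],[49,10],[50,0]]
[[9,9],[18,2],[23,0],[28,10],[46,14],[49,10],[50,0]]
[[4,10],[10,9],[18,2],[23,0],[28,10],[46,14],[49,10],[50,0]]
[[4,10],[10,9],[18,2],[23,0],[28,10],[46,14],[49,10],[50,0]]
[[4,10],[10,9],[18,2],[27,0],[28,10],[46,14],[49,10],[50,0]]
[[1,9],[4,10],[10,9],[18,2],[27,0],[28,10],[46,14],[49,10],[50,0]]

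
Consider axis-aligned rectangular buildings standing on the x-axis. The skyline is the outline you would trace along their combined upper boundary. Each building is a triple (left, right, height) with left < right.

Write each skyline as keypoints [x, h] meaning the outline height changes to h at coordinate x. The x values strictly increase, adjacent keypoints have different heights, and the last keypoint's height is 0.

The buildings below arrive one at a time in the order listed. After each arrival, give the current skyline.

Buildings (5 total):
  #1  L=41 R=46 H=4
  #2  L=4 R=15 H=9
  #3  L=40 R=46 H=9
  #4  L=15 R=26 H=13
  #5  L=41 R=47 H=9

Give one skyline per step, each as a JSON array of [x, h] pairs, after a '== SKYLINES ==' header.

== SKYLINES ==
[[41,4],[46,0]]
[[4,9],[15,0],[41,4],[46,0]]
[[4,9],[15,0],[40,9],[46,0]]
[[4,9],[15,13],[26,0],[40,9],[46,0]]
[[4,9],[15,13],[26,0],[40,9],[47,0]]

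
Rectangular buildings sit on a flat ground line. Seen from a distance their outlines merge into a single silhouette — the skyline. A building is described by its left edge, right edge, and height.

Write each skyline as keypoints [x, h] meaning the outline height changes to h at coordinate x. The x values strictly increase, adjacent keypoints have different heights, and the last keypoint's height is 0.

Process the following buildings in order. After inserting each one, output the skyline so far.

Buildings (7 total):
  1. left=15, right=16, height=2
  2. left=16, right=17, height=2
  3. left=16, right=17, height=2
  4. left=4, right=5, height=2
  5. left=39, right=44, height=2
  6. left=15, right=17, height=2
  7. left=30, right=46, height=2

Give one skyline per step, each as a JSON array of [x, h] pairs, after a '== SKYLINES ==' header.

== SKYLINES ==
[[15,2],[16,0]]
[[15,2],[17,0]]
[[15,2],[17,0]]
[[4,2],[5,0],[15,2],[17,0]]
[[4,2],[5,0],[15,2],[17,0],[39,2],[44,0]]
[[4,2],[5,0],[15,2],[17,0],[39,2],[44,0]]
[[4,2],[5,0],[15,2],[17,0],[30,2],[46,0]]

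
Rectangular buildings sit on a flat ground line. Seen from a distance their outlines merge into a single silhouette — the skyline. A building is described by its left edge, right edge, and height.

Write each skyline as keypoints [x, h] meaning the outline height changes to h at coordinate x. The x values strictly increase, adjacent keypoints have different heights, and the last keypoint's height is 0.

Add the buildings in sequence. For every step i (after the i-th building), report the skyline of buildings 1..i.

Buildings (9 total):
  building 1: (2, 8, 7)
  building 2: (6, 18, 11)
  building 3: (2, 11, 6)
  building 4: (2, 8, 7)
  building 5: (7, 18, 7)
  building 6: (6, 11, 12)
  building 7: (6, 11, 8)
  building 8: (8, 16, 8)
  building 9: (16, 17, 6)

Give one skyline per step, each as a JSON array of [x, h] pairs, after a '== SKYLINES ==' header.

== SKYLINES ==
[[2,7],[8,0]]
[[2,7],[6,11],[18,0]]
[[2,7],[6,11],[18,0]]
[[2,7],[6,11],[18,0]]
[[2,7],[6,11],[18,0]]
[[2,7],[6,12],[11,11],[18,0]]
[[2,7],[6,12],[11,11],[18,0]]
[[2,7],[6,12],[11,11],[18,0]]
[[2,7],[6,12],[11,11],[18,0]]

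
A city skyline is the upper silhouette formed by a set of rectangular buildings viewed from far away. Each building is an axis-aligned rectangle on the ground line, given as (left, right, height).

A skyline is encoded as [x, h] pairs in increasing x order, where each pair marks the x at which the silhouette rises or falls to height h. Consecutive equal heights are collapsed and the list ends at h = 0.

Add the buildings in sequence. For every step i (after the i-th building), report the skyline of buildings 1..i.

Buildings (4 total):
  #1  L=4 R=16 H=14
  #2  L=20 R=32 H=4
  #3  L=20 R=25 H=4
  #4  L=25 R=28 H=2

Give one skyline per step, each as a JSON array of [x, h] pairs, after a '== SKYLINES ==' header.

== SKYLINES ==
[[4,14],[16,0]]
[[4,14],[16,0],[20,4],[32,0]]
[[4,14],[16,0],[20,4],[32,0]]
[[4,14],[16,0],[20,4],[32,0]]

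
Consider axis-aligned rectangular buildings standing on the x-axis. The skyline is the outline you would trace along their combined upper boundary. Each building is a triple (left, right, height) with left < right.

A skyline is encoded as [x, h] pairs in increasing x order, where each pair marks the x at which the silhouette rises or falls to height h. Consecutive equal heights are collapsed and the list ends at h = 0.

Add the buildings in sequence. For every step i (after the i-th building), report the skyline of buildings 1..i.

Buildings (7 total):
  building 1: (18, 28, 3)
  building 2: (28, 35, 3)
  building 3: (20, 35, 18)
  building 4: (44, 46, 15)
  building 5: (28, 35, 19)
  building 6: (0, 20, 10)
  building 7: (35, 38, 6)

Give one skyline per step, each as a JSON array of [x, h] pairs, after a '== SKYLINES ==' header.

== SKYLINES ==
[[18,3],[28,0]]
[[18,3],[35,0]]
[[18,3],[20,18],[35,0]]
[[18,3],[20,18],[35,0],[44,15],[46,0]]
[[18,3],[20,18],[28,19],[35,0],[44,15],[46,0]]
[[0,10],[20,18],[28,19],[35,0],[44,15],[46,0]]
[[0,10],[20,18],[28,19],[35,6],[38,0],[44,15],[46,0]]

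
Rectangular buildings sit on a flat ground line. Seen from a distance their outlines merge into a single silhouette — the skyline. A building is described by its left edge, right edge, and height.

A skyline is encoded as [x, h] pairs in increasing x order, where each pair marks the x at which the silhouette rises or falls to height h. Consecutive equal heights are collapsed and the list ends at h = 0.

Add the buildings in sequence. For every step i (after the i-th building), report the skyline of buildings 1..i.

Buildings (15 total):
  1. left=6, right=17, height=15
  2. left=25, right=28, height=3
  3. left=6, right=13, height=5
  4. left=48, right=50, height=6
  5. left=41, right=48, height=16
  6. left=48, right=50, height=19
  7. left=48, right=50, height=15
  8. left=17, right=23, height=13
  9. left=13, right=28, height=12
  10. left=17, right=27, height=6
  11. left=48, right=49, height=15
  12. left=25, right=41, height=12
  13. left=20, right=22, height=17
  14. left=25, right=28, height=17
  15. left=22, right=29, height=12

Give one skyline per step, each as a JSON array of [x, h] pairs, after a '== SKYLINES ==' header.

== SKYLINES ==
[[6,15],[17,0]]
[[6,15],[17,0],[25,3],[28,0]]
[[6,15],[17,0],[25,3],[28,0]]
[[6,15],[17,0],[25,3],[28,0],[48,6],[50,0]]
[[6,15],[17,0],[25,3],[28,0],[41,16],[48,6],[50,0]]
[[6,15],[17,0],[25,3],[28,0],[41,16],[48,19],[50,0]]
[[6,15],[17,0],[25,3],[28,0],[41,16],[48,19],[50,0]]
[[6,15],[17,13],[23,0],[25,3],[28,0],[41,16],[48,19],[50,0]]
[[6,15],[17,13],[23,12],[28,0],[41,16],[48,19],[50,0]]
[[6,15],[17,13],[23,12],[28,0],[41,16],[48,19],[50,0]]
[[6,15],[17,13],[23,12],[28,0],[41,16],[48,19],[50,0]]
[[6,15],[17,13],[23,12],[41,16],[48,19],[50,0]]
[[6,15],[17,13],[20,17],[22,13],[23,12],[41,16],[48,19],[50,0]]
[[6,15],[17,13],[20,17],[22,13],[23,12],[25,17],[28,12],[41,16],[48,19],[50,0]]
[[6,15],[17,13],[20,17],[22,13],[23,12],[25,17],[28,12],[41,16],[48,19],[50,0]]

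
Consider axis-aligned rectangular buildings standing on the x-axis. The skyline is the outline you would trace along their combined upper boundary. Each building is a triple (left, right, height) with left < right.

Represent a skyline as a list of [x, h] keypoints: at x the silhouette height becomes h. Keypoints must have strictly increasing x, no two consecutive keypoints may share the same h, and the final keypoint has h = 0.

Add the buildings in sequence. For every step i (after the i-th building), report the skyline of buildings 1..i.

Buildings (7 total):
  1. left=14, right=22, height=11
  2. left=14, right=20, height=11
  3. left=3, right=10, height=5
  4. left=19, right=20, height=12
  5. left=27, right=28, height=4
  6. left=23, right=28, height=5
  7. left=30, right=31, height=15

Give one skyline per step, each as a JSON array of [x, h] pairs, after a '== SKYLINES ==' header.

== SKYLINES ==
[[14,11],[22,0]]
[[14,11],[22,0]]
[[3,5],[10,0],[14,11],[22,0]]
[[3,5],[10,0],[14,11],[19,12],[20,11],[22,0]]
[[3,5],[10,0],[14,11],[19,12],[20,11],[22,0],[27,4],[28,0]]
[[3,5],[10,0],[14,11],[19,12],[20,11],[22,0],[23,5],[28,0]]
[[3,5],[10,0],[14,11],[19,12],[20,11],[22,0],[23,5],[28,0],[30,15],[31,0]]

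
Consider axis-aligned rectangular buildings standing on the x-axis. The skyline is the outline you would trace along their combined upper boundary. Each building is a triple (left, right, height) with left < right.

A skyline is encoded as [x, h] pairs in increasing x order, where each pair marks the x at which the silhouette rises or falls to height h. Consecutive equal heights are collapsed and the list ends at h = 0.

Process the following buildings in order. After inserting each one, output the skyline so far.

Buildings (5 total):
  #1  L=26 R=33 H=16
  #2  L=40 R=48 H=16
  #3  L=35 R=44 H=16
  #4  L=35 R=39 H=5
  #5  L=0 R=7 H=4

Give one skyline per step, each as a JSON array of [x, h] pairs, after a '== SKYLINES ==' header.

== SKYLINES ==
[[26,16],[33,0]]
[[26,16],[33,0],[40,16],[48,0]]
[[26,16],[33,0],[35,16],[48,0]]
[[26,16],[33,0],[35,16],[48,0]]
[[0,4],[7,0],[26,16],[33,0],[35,16],[48,0]]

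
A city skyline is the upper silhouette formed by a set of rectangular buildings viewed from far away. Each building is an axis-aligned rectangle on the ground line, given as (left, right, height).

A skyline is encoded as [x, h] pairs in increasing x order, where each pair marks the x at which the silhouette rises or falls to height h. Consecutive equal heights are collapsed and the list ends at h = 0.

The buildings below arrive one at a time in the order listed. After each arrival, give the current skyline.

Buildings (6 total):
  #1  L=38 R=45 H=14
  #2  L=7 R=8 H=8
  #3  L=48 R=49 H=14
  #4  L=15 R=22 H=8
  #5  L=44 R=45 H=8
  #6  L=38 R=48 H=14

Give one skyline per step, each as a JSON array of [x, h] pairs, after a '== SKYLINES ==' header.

== SKYLINES ==
[[38,14],[45,0]]
[[7,8],[8,0],[38,14],[45,0]]
[[7,8],[8,0],[38,14],[45,0],[48,14],[49,0]]
[[7,8],[8,0],[15,8],[22,0],[38,14],[45,0],[48,14],[49,0]]
[[7,8],[8,0],[15,8],[22,0],[38,14],[45,0],[48,14],[49,0]]
[[7,8],[8,0],[15,8],[22,0],[38,14],[49,0]]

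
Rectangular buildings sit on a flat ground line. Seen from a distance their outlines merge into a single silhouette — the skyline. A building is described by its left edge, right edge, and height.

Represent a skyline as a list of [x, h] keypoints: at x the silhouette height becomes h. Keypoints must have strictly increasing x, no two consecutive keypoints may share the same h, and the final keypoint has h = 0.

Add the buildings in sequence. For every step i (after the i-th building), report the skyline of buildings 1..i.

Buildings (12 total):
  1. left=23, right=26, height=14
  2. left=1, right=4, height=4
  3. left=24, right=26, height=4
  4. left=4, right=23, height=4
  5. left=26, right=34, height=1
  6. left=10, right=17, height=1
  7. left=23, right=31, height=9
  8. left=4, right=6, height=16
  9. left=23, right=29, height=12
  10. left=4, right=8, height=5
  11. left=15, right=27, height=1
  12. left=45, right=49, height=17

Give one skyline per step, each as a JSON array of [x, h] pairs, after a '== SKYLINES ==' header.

== SKYLINES ==
[[23,14],[26,0]]
[[1,4],[4,0],[23,14],[26,0]]
[[1,4],[4,0],[23,14],[26,0]]
[[1,4],[23,14],[26,0]]
[[1,4],[23,14],[26,1],[34,0]]
[[1,4],[23,14],[26,1],[34,0]]
[[1,4],[23,14],[26,9],[31,1],[34,0]]
[[1,4],[4,16],[6,4],[23,14],[26,9],[31,1],[34,0]]
[[1,4],[4,16],[6,4],[23,14],[26,12],[29,9],[31,1],[34,0]]
[[1,4],[4,16],[6,5],[8,4],[23,14],[26,12],[29,9],[31,1],[34,0]]
[[1,4],[4,16],[6,5],[8,4],[23,14],[26,12],[29,9],[31,1],[34,0]]
[[1,4],[4,16],[6,5],[8,4],[23,14],[26,12],[29,9],[31,1],[34,0],[45,17],[49,0]]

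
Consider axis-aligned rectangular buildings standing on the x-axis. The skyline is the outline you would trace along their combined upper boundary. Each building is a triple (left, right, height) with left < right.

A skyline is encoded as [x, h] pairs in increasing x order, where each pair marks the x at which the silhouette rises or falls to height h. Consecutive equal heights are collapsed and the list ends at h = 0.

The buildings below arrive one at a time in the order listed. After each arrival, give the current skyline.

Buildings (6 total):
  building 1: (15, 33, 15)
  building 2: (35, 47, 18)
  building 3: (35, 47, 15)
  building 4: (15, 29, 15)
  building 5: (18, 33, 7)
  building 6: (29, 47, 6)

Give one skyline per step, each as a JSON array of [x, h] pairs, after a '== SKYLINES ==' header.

== SKYLINES ==
[[15,15],[33,0]]
[[15,15],[33,0],[35,18],[47,0]]
[[15,15],[33,0],[35,18],[47,0]]
[[15,15],[33,0],[35,18],[47,0]]
[[15,15],[33,0],[35,18],[47,0]]
[[15,15],[33,6],[35,18],[47,0]]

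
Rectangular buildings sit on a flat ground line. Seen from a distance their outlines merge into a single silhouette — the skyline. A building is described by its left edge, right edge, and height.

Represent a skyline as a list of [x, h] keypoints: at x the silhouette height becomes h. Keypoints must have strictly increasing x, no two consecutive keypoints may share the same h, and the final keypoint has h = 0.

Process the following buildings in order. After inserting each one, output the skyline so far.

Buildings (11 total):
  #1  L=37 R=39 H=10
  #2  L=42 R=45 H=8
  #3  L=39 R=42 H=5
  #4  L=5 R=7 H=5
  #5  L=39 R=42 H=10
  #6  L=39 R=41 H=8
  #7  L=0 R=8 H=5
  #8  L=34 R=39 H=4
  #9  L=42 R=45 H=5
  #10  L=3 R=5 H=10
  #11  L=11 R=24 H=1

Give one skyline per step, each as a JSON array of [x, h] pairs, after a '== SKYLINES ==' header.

== SKYLINES ==
[[37,10],[39,0]]
[[37,10],[39,0],[42,8],[45,0]]
[[37,10],[39,5],[42,8],[45,0]]
[[5,5],[7,0],[37,10],[39,5],[42,8],[45,0]]
[[5,5],[7,0],[37,10],[42,8],[45,0]]
[[5,5],[7,0],[37,10],[42,8],[45,0]]
[[0,5],[8,0],[37,10],[42,8],[45,0]]
[[0,5],[8,0],[34,4],[37,10],[42,8],[45,0]]
[[0,5],[8,0],[34,4],[37,10],[42,8],[45,0]]
[[0,5],[3,10],[5,5],[8,0],[34,4],[37,10],[42,8],[45,0]]
[[0,5],[3,10],[5,5],[8,0],[11,1],[24,0],[34,4],[37,10],[42,8],[45,0]]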